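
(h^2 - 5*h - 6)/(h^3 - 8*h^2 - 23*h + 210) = (h + 1)/(h^2 - 2*h - 35)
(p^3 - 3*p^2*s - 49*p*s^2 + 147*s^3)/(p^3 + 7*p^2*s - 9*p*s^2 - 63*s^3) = (p - 7*s)/(p + 3*s)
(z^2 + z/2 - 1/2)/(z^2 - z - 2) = (z - 1/2)/(z - 2)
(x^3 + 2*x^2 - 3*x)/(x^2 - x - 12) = x*(x - 1)/(x - 4)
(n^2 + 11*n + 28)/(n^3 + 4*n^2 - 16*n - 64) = (n + 7)/(n^2 - 16)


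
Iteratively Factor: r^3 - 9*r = (r - 3)*(r^2 + 3*r) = r*(r - 3)*(r + 3)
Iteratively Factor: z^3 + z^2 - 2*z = (z)*(z^2 + z - 2) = z*(z + 2)*(z - 1)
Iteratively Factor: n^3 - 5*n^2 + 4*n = (n - 4)*(n^2 - n) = (n - 4)*(n - 1)*(n)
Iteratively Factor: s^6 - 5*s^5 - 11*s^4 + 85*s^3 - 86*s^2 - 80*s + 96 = (s - 3)*(s^5 - 2*s^4 - 17*s^3 + 34*s^2 + 16*s - 32) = (s - 3)*(s + 4)*(s^4 - 6*s^3 + 7*s^2 + 6*s - 8) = (s - 3)*(s - 2)*(s + 4)*(s^3 - 4*s^2 - s + 4) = (s - 4)*(s - 3)*(s - 2)*(s + 4)*(s^2 - 1) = (s - 4)*(s - 3)*(s - 2)*(s + 1)*(s + 4)*(s - 1)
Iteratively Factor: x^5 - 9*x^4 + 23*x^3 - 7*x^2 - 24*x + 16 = (x - 4)*(x^4 - 5*x^3 + 3*x^2 + 5*x - 4) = (x - 4)*(x - 1)*(x^3 - 4*x^2 - x + 4) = (x - 4)*(x - 1)*(x + 1)*(x^2 - 5*x + 4) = (x - 4)*(x - 1)^2*(x + 1)*(x - 4)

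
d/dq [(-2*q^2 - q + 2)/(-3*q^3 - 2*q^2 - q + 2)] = 6*q^2*(-q^2 - q + 3)/(9*q^6 + 12*q^5 + 10*q^4 - 8*q^3 - 7*q^2 - 4*q + 4)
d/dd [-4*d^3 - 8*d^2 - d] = -12*d^2 - 16*d - 1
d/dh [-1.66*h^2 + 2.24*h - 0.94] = 2.24 - 3.32*h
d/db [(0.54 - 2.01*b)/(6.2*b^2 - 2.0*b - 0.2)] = (12.462*b^2 - 6.696*b + 1.482)/(38.44*b^4 - 24.8*b^3 + 1.52*b^2 + 0.8*b + 0.04)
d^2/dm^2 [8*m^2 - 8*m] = 16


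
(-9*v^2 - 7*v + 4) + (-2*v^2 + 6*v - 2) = -11*v^2 - v + 2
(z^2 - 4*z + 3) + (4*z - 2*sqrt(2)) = z^2 - 2*sqrt(2) + 3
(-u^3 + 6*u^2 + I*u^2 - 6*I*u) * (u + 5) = -u^4 + u^3 + I*u^3 + 30*u^2 - I*u^2 - 30*I*u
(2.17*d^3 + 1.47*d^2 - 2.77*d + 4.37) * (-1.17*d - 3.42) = -2.5389*d^4 - 9.1413*d^3 - 1.7865*d^2 + 4.3605*d - 14.9454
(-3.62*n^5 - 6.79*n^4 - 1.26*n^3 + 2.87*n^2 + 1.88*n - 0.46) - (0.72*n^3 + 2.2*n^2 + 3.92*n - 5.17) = -3.62*n^5 - 6.79*n^4 - 1.98*n^3 + 0.67*n^2 - 2.04*n + 4.71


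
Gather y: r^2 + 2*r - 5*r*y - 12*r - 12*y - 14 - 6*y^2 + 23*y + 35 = r^2 - 10*r - 6*y^2 + y*(11 - 5*r) + 21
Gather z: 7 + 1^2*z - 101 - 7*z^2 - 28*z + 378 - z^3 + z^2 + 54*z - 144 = -z^3 - 6*z^2 + 27*z + 140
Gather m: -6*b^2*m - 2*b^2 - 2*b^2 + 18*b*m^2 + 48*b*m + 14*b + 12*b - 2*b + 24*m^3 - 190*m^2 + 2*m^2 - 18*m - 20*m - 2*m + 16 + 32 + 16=-4*b^2 + 24*b + 24*m^3 + m^2*(18*b - 188) + m*(-6*b^2 + 48*b - 40) + 64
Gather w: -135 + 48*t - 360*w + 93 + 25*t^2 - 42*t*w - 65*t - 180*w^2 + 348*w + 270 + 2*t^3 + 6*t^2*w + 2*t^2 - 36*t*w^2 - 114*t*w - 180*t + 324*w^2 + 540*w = 2*t^3 + 27*t^2 - 197*t + w^2*(144 - 36*t) + w*(6*t^2 - 156*t + 528) + 228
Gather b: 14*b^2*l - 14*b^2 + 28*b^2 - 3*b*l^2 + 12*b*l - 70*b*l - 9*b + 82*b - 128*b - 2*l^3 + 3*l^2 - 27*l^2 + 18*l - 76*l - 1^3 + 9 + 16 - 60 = b^2*(14*l + 14) + b*(-3*l^2 - 58*l - 55) - 2*l^3 - 24*l^2 - 58*l - 36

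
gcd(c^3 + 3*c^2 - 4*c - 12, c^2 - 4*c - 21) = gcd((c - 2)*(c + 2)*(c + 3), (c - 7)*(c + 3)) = c + 3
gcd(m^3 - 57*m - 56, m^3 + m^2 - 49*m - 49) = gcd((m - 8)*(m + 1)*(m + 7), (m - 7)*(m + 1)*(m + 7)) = m^2 + 8*m + 7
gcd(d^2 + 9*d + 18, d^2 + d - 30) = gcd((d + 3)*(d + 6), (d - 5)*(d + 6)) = d + 6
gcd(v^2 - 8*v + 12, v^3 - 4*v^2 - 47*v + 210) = v - 6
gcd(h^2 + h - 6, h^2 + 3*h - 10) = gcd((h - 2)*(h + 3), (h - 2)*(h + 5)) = h - 2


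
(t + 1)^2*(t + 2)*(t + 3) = t^4 + 7*t^3 + 17*t^2 + 17*t + 6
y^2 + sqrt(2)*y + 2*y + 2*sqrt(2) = (y + 2)*(y + sqrt(2))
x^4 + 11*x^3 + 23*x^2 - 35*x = x*(x - 1)*(x + 5)*(x + 7)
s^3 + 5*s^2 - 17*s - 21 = (s - 3)*(s + 1)*(s + 7)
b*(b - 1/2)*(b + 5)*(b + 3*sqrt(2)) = b^4 + 3*sqrt(2)*b^3 + 9*b^3/2 - 5*b^2/2 + 27*sqrt(2)*b^2/2 - 15*sqrt(2)*b/2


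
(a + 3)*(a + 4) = a^2 + 7*a + 12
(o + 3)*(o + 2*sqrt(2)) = o^2 + 2*sqrt(2)*o + 3*o + 6*sqrt(2)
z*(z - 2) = z^2 - 2*z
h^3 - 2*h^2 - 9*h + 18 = (h - 3)*(h - 2)*(h + 3)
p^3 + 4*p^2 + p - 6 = (p - 1)*(p + 2)*(p + 3)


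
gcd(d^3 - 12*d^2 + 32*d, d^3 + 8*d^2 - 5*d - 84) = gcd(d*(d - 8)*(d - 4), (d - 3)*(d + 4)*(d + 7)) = 1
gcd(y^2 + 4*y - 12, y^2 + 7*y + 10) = 1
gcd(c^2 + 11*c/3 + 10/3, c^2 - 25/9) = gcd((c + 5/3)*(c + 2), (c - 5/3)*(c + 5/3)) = c + 5/3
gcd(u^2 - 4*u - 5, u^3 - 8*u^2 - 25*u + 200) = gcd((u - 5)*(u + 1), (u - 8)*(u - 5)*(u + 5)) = u - 5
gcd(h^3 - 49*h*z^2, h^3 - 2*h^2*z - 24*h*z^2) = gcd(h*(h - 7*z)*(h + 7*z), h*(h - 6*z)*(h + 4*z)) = h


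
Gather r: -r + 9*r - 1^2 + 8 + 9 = 8*r + 16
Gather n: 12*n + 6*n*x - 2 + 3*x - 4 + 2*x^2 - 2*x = n*(6*x + 12) + 2*x^2 + x - 6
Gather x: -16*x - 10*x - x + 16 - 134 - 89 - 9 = -27*x - 216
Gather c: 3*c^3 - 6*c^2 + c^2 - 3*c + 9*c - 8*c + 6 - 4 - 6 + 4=3*c^3 - 5*c^2 - 2*c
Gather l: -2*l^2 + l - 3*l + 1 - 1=-2*l^2 - 2*l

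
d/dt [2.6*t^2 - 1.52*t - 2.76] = 5.2*t - 1.52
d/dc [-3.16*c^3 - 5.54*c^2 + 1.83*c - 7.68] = -9.48*c^2 - 11.08*c + 1.83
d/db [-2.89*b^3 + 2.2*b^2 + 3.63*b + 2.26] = -8.67*b^2 + 4.4*b + 3.63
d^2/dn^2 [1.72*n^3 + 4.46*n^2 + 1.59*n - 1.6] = 10.32*n + 8.92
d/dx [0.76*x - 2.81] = 0.760000000000000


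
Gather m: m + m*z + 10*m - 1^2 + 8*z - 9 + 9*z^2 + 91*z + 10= m*(z + 11) + 9*z^2 + 99*z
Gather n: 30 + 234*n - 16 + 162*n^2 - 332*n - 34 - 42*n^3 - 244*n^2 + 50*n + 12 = -42*n^3 - 82*n^2 - 48*n - 8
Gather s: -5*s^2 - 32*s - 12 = -5*s^2 - 32*s - 12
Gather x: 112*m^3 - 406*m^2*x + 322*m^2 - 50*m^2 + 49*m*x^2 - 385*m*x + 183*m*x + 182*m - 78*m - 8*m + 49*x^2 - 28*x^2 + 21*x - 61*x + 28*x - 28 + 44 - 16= 112*m^3 + 272*m^2 + 96*m + x^2*(49*m + 21) + x*(-406*m^2 - 202*m - 12)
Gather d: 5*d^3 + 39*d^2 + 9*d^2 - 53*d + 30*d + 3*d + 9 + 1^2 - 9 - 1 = 5*d^3 + 48*d^2 - 20*d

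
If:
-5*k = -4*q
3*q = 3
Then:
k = 4/5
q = 1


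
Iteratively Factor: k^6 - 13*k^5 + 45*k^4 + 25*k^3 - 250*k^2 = (k)*(k^5 - 13*k^4 + 45*k^3 + 25*k^2 - 250*k) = k*(k - 5)*(k^4 - 8*k^3 + 5*k^2 + 50*k) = k*(k - 5)^2*(k^3 - 3*k^2 - 10*k) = k^2*(k - 5)^2*(k^2 - 3*k - 10) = k^2*(k - 5)^2*(k + 2)*(k - 5)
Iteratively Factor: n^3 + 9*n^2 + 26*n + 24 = (n + 3)*(n^2 + 6*n + 8) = (n + 3)*(n + 4)*(n + 2)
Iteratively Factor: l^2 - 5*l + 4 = (l - 4)*(l - 1)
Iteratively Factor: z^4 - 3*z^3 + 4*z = (z - 2)*(z^3 - z^2 - 2*z) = z*(z - 2)*(z^2 - z - 2) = z*(z - 2)*(z + 1)*(z - 2)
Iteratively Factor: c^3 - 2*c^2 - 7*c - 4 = (c + 1)*(c^2 - 3*c - 4) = (c + 1)^2*(c - 4)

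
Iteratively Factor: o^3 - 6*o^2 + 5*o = (o - 1)*(o^2 - 5*o) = o*(o - 1)*(o - 5)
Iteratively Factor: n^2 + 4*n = (n)*(n + 4)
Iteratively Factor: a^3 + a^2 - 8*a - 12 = (a + 2)*(a^2 - a - 6) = (a - 3)*(a + 2)*(a + 2)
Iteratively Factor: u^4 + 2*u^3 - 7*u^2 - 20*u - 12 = (u + 1)*(u^3 + u^2 - 8*u - 12) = (u - 3)*(u + 1)*(u^2 + 4*u + 4) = (u - 3)*(u + 1)*(u + 2)*(u + 2)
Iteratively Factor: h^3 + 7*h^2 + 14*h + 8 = (h + 1)*(h^2 + 6*h + 8) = (h + 1)*(h + 2)*(h + 4)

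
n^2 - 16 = (n - 4)*(n + 4)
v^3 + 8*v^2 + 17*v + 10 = (v + 1)*(v + 2)*(v + 5)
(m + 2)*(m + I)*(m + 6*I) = m^3 + 2*m^2 + 7*I*m^2 - 6*m + 14*I*m - 12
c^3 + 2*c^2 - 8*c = c*(c - 2)*(c + 4)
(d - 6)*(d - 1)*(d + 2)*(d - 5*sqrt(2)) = d^4 - 5*sqrt(2)*d^3 - 5*d^3 - 8*d^2 + 25*sqrt(2)*d^2 + 12*d + 40*sqrt(2)*d - 60*sqrt(2)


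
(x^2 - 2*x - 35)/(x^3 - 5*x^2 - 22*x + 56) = (x + 5)/(x^2 + 2*x - 8)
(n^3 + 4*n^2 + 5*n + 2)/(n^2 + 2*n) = n + 2 + 1/n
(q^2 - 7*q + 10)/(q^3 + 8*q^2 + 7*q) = (q^2 - 7*q + 10)/(q*(q^2 + 8*q + 7))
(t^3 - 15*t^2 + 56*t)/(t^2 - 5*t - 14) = t*(t - 8)/(t + 2)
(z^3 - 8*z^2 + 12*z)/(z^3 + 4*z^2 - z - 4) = z*(z^2 - 8*z + 12)/(z^3 + 4*z^2 - z - 4)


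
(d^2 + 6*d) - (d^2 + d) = 5*d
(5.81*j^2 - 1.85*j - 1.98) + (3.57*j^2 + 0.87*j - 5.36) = 9.38*j^2 - 0.98*j - 7.34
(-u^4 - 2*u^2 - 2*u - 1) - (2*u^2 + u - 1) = -u^4 - 4*u^2 - 3*u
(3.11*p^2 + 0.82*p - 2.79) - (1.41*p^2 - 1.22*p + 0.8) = 1.7*p^2 + 2.04*p - 3.59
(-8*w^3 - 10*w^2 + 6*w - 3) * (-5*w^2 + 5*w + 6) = 40*w^5 + 10*w^4 - 128*w^3 - 15*w^2 + 21*w - 18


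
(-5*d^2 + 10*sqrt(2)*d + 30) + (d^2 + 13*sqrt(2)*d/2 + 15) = -4*d^2 + 33*sqrt(2)*d/2 + 45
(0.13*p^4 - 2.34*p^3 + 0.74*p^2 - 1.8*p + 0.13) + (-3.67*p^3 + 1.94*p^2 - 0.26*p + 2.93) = 0.13*p^4 - 6.01*p^3 + 2.68*p^2 - 2.06*p + 3.06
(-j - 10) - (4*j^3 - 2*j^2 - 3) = -4*j^3 + 2*j^2 - j - 7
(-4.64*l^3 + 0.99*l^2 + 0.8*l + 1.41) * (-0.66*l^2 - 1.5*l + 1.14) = 3.0624*l^5 + 6.3066*l^4 - 7.3026*l^3 - 1.002*l^2 - 1.203*l + 1.6074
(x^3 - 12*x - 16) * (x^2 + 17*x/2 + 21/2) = x^5 + 17*x^4/2 - 3*x^3/2 - 118*x^2 - 262*x - 168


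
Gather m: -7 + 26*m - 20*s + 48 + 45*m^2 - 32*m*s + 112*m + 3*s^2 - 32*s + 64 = 45*m^2 + m*(138 - 32*s) + 3*s^2 - 52*s + 105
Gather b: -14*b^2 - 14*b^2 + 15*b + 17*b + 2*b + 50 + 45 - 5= -28*b^2 + 34*b + 90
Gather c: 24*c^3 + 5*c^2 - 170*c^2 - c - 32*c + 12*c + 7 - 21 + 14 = 24*c^3 - 165*c^2 - 21*c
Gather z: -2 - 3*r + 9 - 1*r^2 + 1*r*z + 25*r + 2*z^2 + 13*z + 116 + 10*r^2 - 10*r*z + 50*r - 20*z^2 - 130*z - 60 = 9*r^2 + 72*r - 18*z^2 + z*(-9*r - 117) + 63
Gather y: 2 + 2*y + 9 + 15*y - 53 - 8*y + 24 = 9*y - 18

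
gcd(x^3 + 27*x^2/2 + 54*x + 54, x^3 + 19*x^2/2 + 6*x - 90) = x^2 + 12*x + 36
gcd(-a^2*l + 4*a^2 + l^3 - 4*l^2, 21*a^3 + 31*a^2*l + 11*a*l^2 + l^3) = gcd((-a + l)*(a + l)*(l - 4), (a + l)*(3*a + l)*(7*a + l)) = a + l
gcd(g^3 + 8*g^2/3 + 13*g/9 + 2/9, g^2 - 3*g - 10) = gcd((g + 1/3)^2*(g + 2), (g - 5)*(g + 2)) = g + 2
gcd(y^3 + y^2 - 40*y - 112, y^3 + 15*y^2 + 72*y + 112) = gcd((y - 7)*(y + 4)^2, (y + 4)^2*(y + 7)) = y^2 + 8*y + 16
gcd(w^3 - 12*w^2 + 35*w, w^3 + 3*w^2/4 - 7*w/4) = w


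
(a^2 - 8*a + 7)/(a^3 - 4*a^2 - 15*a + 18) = (a - 7)/(a^2 - 3*a - 18)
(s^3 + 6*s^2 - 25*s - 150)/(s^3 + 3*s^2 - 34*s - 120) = (s^2 + s - 30)/(s^2 - 2*s - 24)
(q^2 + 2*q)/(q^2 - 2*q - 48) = q*(q + 2)/(q^2 - 2*q - 48)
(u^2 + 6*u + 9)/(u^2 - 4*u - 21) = (u + 3)/(u - 7)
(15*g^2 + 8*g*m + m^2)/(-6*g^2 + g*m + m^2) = (-5*g - m)/(2*g - m)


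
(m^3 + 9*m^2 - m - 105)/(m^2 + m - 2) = (m^3 + 9*m^2 - m - 105)/(m^2 + m - 2)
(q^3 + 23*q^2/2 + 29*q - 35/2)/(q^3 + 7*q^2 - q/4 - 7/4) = 2*(q + 5)/(2*q + 1)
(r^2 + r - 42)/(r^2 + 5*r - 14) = (r - 6)/(r - 2)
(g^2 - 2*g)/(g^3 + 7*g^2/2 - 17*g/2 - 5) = 2*g/(2*g^2 + 11*g + 5)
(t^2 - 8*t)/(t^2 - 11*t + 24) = t/(t - 3)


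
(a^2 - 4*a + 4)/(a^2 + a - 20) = (a^2 - 4*a + 4)/(a^2 + a - 20)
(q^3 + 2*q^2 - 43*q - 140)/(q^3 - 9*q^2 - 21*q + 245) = (q + 4)/(q - 7)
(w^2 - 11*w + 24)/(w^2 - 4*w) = (w^2 - 11*w + 24)/(w*(w - 4))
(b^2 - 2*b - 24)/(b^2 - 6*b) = (b + 4)/b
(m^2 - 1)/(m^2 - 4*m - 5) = (m - 1)/(m - 5)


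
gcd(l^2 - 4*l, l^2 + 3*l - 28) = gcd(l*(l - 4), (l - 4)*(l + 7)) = l - 4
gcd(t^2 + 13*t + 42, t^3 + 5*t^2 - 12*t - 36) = t + 6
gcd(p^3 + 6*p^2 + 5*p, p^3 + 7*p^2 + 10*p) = p^2 + 5*p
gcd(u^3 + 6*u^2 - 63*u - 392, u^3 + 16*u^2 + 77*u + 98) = u^2 + 14*u + 49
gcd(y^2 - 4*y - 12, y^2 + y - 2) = y + 2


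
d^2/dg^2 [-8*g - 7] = 0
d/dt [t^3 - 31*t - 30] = 3*t^2 - 31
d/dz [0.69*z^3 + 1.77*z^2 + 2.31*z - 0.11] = 2.07*z^2 + 3.54*z + 2.31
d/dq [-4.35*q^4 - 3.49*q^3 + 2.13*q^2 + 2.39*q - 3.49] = -17.4*q^3 - 10.47*q^2 + 4.26*q + 2.39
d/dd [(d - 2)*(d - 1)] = 2*d - 3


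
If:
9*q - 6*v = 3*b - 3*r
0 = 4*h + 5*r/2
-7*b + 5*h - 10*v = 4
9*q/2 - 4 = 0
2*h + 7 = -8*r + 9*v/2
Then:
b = 2236/297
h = 740/297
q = 8/9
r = -1184/297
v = -146/33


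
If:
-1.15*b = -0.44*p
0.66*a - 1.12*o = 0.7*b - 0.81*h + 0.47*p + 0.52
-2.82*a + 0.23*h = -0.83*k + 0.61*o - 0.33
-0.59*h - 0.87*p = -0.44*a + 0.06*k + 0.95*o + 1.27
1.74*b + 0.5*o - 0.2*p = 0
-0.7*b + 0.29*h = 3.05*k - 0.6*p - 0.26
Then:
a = 0.85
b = 1.43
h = -1.46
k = 0.35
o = -3.47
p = 3.73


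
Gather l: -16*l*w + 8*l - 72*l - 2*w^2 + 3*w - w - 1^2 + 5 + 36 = l*(-16*w - 64) - 2*w^2 + 2*w + 40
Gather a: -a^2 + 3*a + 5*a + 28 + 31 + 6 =-a^2 + 8*a + 65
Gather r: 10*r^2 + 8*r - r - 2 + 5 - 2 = 10*r^2 + 7*r + 1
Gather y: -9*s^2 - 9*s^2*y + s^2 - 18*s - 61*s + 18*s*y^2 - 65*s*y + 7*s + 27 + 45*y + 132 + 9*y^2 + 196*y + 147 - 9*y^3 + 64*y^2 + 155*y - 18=-8*s^2 - 72*s - 9*y^3 + y^2*(18*s + 73) + y*(-9*s^2 - 65*s + 396) + 288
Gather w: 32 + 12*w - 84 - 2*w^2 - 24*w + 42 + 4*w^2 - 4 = 2*w^2 - 12*w - 14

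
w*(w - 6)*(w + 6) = w^3 - 36*w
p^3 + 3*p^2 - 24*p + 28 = (p - 2)^2*(p + 7)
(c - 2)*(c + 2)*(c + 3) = c^3 + 3*c^2 - 4*c - 12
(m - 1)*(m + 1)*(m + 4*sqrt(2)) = m^3 + 4*sqrt(2)*m^2 - m - 4*sqrt(2)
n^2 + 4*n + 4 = (n + 2)^2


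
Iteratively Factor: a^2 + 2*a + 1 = (a + 1)*(a + 1)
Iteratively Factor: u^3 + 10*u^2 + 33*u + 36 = (u + 3)*(u^2 + 7*u + 12) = (u + 3)*(u + 4)*(u + 3)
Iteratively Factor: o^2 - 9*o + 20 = (o - 5)*(o - 4)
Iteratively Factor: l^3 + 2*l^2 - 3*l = (l + 3)*(l^2 - l) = l*(l + 3)*(l - 1)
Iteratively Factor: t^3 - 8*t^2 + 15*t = (t - 5)*(t^2 - 3*t) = t*(t - 5)*(t - 3)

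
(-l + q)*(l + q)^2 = -l^3 - l^2*q + l*q^2 + q^3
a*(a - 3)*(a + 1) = a^3 - 2*a^2 - 3*a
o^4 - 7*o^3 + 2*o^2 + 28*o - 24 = (o - 6)*(o - 2)*(o - 1)*(o + 2)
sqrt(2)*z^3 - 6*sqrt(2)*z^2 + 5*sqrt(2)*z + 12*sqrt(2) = (z - 4)*(z - 3)*(sqrt(2)*z + sqrt(2))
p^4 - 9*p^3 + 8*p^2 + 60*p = p*(p - 6)*(p - 5)*(p + 2)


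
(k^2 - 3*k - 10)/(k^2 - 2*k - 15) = (k + 2)/(k + 3)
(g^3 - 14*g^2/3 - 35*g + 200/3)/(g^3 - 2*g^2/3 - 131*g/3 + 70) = (g^2 - 3*g - 40)/(g^2 + g - 42)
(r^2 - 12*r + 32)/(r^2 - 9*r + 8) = (r - 4)/(r - 1)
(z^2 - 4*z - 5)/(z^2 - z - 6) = (-z^2 + 4*z + 5)/(-z^2 + z + 6)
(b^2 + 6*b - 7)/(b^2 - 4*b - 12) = (-b^2 - 6*b + 7)/(-b^2 + 4*b + 12)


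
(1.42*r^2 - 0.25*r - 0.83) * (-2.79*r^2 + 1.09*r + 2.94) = -3.9618*r^4 + 2.2453*r^3 + 6.218*r^2 - 1.6397*r - 2.4402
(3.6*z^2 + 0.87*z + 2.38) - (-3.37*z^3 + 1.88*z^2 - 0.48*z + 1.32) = 3.37*z^3 + 1.72*z^2 + 1.35*z + 1.06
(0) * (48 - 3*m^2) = 0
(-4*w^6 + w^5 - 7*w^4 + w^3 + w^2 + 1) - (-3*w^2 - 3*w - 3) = -4*w^6 + w^5 - 7*w^4 + w^3 + 4*w^2 + 3*w + 4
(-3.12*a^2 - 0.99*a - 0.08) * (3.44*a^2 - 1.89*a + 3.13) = -10.7328*a^4 + 2.4912*a^3 - 8.1697*a^2 - 2.9475*a - 0.2504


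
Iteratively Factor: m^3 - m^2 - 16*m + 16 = (m - 4)*(m^2 + 3*m - 4) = (m - 4)*(m + 4)*(m - 1)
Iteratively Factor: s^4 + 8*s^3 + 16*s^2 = (s)*(s^3 + 8*s^2 + 16*s) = s*(s + 4)*(s^2 + 4*s) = s*(s + 4)^2*(s)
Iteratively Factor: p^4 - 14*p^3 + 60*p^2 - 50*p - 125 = (p - 5)*(p^3 - 9*p^2 + 15*p + 25) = (p - 5)^2*(p^2 - 4*p - 5) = (p - 5)^2*(p + 1)*(p - 5)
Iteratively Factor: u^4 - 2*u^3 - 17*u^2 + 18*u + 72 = (u + 2)*(u^3 - 4*u^2 - 9*u + 36) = (u - 3)*(u + 2)*(u^2 - u - 12) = (u - 3)*(u + 2)*(u + 3)*(u - 4)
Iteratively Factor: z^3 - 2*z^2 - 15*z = (z + 3)*(z^2 - 5*z) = (z - 5)*(z + 3)*(z)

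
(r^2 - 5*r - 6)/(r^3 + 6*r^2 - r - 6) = (r - 6)/(r^2 + 5*r - 6)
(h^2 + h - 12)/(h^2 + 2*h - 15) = (h + 4)/(h + 5)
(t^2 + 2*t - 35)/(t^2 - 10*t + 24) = (t^2 + 2*t - 35)/(t^2 - 10*t + 24)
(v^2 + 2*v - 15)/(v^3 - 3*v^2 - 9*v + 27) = (v + 5)/(v^2 - 9)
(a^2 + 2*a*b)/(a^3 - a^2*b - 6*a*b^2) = 1/(a - 3*b)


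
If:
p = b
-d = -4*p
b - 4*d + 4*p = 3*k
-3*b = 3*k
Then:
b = 0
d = 0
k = 0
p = 0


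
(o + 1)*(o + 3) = o^2 + 4*o + 3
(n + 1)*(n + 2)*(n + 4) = n^3 + 7*n^2 + 14*n + 8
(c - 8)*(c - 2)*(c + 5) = c^3 - 5*c^2 - 34*c + 80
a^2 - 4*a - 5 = (a - 5)*(a + 1)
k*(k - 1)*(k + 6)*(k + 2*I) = k^4 + 5*k^3 + 2*I*k^3 - 6*k^2 + 10*I*k^2 - 12*I*k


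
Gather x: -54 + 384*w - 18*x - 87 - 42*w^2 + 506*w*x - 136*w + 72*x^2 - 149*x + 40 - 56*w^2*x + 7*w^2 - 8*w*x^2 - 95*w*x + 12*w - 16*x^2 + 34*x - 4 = -35*w^2 + 260*w + x^2*(56 - 8*w) + x*(-56*w^2 + 411*w - 133) - 105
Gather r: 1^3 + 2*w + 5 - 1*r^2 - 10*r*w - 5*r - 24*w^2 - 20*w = -r^2 + r*(-10*w - 5) - 24*w^2 - 18*w + 6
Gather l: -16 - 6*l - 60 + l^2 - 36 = l^2 - 6*l - 112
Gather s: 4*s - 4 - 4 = 4*s - 8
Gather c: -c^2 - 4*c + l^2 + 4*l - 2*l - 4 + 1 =-c^2 - 4*c + l^2 + 2*l - 3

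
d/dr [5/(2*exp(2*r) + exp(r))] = 5*(-4*exp(r) - 1)*exp(-r)/(2*exp(r) + 1)^2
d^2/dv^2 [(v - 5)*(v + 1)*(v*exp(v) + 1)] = v^3*exp(v) + 2*v^2*exp(v) - 15*v*exp(v) - 18*exp(v) + 2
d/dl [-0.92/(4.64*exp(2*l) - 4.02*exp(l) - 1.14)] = (8.5376*exp(l) - 3.6984)*exp(l)/(-4.64*exp(2*l) + 4.02*exp(l) + 1.14)^2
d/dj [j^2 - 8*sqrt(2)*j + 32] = 2*j - 8*sqrt(2)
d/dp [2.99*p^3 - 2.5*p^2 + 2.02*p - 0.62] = 8.97*p^2 - 5.0*p + 2.02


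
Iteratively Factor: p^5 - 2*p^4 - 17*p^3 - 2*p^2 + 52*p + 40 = (p - 2)*(p^4 - 17*p^2 - 36*p - 20) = (p - 5)*(p - 2)*(p^3 + 5*p^2 + 8*p + 4) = (p - 5)*(p - 2)*(p + 2)*(p^2 + 3*p + 2) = (p - 5)*(p - 2)*(p + 2)^2*(p + 1)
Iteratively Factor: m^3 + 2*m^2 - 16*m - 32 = (m - 4)*(m^2 + 6*m + 8) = (m - 4)*(m + 4)*(m + 2)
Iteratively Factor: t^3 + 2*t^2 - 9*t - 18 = (t + 2)*(t^2 - 9) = (t + 2)*(t + 3)*(t - 3)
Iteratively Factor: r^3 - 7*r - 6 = (r + 1)*(r^2 - r - 6) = (r - 3)*(r + 1)*(r + 2)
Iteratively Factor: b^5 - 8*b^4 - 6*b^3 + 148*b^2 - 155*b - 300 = (b - 5)*(b^4 - 3*b^3 - 21*b^2 + 43*b + 60) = (b - 5)^2*(b^3 + 2*b^2 - 11*b - 12) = (b - 5)^2*(b - 3)*(b^2 + 5*b + 4) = (b - 5)^2*(b - 3)*(b + 4)*(b + 1)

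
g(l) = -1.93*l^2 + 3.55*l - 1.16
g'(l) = 3.55 - 3.86*l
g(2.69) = -5.58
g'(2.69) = -6.83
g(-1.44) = -10.27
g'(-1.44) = 9.11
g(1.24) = 0.27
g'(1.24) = -1.24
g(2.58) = -4.85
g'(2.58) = -6.41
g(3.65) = -13.91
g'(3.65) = -10.54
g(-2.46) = -21.57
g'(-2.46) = 13.05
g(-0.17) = -1.82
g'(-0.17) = 4.21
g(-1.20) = -8.20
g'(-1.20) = 8.18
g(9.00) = -125.54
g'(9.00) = -31.19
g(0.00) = -1.16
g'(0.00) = 3.55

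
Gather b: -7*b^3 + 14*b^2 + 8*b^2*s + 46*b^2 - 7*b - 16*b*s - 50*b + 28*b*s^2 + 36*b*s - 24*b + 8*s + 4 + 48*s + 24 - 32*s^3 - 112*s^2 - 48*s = -7*b^3 + b^2*(8*s + 60) + b*(28*s^2 + 20*s - 81) - 32*s^3 - 112*s^2 + 8*s + 28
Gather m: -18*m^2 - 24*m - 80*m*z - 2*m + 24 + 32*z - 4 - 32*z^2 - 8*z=-18*m^2 + m*(-80*z - 26) - 32*z^2 + 24*z + 20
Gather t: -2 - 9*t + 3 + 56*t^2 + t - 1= 56*t^2 - 8*t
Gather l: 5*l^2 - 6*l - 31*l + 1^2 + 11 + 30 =5*l^2 - 37*l + 42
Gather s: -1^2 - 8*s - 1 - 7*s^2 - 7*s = -7*s^2 - 15*s - 2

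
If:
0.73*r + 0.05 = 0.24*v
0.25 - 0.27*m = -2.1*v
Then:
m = 7.77777777777778*v + 0.925925925925926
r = 0.328767123287671*v - 0.0684931506849315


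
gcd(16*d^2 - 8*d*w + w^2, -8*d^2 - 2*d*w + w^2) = -4*d + w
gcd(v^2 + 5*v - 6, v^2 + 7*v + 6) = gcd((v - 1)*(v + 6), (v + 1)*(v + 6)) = v + 6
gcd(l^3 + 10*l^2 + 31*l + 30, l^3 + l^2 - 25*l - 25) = l + 5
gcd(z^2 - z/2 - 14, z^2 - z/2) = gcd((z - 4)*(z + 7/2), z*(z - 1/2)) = 1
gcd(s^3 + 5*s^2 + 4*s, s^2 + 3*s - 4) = s + 4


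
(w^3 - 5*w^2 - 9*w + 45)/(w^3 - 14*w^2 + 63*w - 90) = (w + 3)/(w - 6)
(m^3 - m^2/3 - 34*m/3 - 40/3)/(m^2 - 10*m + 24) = (3*m^2 + 11*m + 10)/(3*(m - 6))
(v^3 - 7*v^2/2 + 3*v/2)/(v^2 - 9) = v*(2*v - 1)/(2*(v + 3))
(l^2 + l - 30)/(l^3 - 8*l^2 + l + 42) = (l^2 + l - 30)/(l^3 - 8*l^2 + l + 42)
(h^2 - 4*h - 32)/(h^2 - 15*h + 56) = (h + 4)/(h - 7)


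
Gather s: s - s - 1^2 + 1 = 0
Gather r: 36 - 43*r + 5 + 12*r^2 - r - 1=12*r^2 - 44*r + 40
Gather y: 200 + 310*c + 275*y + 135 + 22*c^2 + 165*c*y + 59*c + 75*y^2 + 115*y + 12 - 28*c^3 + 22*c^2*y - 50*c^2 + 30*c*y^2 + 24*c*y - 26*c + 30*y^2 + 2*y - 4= -28*c^3 - 28*c^2 + 343*c + y^2*(30*c + 105) + y*(22*c^2 + 189*c + 392) + 343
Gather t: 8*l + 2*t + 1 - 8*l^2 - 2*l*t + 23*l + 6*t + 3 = -8*l^2 + 31*l + t*(8 - 2*l) + 4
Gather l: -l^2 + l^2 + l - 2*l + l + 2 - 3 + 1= 0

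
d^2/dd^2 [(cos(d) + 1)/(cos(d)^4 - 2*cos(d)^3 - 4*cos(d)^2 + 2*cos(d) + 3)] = (-12 - 3/tan(d)^6 + 58/sin(d)^2 - 30*cos(d)/sin(d)^4 - 69/sin(d)^4 - 33*cos(d)^5/sin(d)^6 + 33*cos(d)/sin(d)^6 + 3/sin(d)^6)/(cos(d) - 3)^3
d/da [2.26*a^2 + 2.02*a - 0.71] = 4.52*a + 2.02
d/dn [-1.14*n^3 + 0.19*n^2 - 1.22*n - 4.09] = -3.42*n^2 + 0.38*n - 1.22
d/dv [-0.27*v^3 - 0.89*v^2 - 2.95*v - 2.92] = -0.81*v^2 - 1.78*v - 2.95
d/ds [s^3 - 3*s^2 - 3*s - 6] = 3*s^2 - 6*s - 3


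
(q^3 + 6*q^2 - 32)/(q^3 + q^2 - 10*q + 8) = (q + 4)/(q - 1)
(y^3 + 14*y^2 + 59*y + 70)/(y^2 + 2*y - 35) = (y^2 + 7*y + 10)/(y - 5)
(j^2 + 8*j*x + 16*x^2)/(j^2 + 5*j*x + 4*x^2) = (j + 4*x)/(j + x)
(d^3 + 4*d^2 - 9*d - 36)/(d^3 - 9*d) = (d + 4)/d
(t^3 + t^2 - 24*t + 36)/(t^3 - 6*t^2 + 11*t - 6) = (t + 6)/(t - 1)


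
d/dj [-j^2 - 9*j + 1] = -2*j - 9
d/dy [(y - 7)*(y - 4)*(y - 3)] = 3*y^2 - 28*y + 61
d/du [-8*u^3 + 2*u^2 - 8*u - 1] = -24*u^2 + 4*u - 8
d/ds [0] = 0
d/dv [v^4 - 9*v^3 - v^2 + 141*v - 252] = 4*v^3 - 27*v^2 - 2*v + 141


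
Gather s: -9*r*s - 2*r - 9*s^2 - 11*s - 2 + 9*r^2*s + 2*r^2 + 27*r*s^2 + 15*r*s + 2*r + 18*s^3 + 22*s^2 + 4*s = 2*r^2 + 18*s^3 + s^2*(27*r + 13) + s*(9*r^2 + 6*r - 7) - 2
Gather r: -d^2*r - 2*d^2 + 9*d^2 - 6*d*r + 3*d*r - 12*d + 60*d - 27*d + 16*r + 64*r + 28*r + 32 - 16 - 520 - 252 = 7*d^2 + 21*d + r*(-d^2 - 3*d + 108) - 756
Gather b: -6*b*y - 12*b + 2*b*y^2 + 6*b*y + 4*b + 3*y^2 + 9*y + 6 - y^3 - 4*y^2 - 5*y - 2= b*(2*y^2 - 8) - y^3 - y^2 + 4*y + 4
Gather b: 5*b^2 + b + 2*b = 5*b^2 + 3*b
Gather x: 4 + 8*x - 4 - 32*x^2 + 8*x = -32*x^2 + 16*x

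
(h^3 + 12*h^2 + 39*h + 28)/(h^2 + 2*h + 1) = (h^2 + 11*h + 28)/(h + 1)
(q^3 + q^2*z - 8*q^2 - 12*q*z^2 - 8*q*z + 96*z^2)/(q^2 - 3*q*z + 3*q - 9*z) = (q^2 + 4*q*z - 8*q - 32*z)/(q + 3)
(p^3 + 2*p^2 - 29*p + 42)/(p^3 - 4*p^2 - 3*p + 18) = (p^2 + 5*p - 14)/(p^2 - p - 6)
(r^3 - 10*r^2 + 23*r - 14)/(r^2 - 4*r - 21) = (r^2 - 3*r + 2)/(r + 3)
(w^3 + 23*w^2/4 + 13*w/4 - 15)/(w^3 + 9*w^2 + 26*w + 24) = (w - 5/4)/(w + 2)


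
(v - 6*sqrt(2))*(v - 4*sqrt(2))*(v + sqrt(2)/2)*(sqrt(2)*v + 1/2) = sqrt(2)*v^4 - 37*v^3/2 + 133*sqrt(2)*v^2/4 + 67*v + 12*sqrt(2)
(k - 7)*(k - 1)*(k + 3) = k^3 - 5*k^2 - 17*k + 21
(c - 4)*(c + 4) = c^2 - 16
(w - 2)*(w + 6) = w^2 + 4*w - 12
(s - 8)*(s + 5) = s^2 - 3*s - 40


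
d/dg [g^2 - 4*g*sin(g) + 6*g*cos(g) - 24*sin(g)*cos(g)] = -6*g*sin(g) - 4*g*cos(g) + 2*g - 4*sin(g) + 6*cos(g) - 24*cos(2*g)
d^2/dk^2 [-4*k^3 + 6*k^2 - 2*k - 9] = 12 - 24*k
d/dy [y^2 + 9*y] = 2*y + 9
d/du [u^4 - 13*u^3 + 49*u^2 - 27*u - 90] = 4*u^3 - 39*u^2 + 98*u - 27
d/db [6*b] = 6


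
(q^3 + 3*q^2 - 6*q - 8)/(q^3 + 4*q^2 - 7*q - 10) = (q + 4)/(q + 5)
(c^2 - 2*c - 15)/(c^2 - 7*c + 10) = (c + 3)/(c - 2)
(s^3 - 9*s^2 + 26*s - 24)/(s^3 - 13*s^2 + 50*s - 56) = (s - 3)/(s - 7)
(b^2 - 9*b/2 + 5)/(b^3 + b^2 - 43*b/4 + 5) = 2*(b - 2)/(2*b^2 + 7*b - 4)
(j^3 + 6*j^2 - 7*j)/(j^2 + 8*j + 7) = j*(j - 1)/(j + 1)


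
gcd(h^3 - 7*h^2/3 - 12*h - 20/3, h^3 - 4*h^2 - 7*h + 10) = h^2 - 3*h - 10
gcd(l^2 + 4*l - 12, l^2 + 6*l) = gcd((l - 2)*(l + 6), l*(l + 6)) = l + 6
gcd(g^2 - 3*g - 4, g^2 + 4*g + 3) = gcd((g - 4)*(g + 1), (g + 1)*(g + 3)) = g + 1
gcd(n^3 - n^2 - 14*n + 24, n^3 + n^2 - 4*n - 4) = n - 2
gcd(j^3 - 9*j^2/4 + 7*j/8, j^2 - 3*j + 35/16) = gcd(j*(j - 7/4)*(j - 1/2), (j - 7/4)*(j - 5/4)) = j - 7/4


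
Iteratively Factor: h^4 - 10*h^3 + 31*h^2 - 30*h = (h - 5)*(h^3 - 5*h^2 + 6*h) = (h - 5)*(h - 3)*(h^2 - 2*h) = (h - 5)*(h - 3)*(h - 2)*(h)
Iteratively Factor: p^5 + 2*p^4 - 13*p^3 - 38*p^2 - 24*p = (p - 4)*(p^4 + 6*p^3 + 11*p^2 + 6*p) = p*(p - 4)*(p^3 + 6*p^2 + 11*p + 6) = p*(p - 4)*(p + 1)*(p^2 + 5*p + 6) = p*(p - 4)*(p + 1)*(p + 3)*(p + 2)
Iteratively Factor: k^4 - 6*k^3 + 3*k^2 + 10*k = (k - 5)*(k^3 - k^2 - 2*k) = (k - 5)*(k - 2)*(k^2 + k) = (k - 5)*(k - 2)*(k + 1)*(k)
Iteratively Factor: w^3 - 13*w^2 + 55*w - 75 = (w - 5)*(w^2 - 8*w + 15) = (w - 5)^2*(w - 3)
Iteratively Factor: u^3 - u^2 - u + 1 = (u - 1)*(u^2 - 1) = (u - 1)*(u + 1)*(u - 1)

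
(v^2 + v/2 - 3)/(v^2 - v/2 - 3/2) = (v + 2)/(v + 1)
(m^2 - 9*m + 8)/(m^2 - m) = (m - 8)/m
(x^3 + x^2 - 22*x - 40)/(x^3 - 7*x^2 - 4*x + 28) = (x^2 - x - 20)/(x^2 - 9*x + 14)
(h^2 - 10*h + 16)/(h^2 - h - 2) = (h - 8)/(h + 1)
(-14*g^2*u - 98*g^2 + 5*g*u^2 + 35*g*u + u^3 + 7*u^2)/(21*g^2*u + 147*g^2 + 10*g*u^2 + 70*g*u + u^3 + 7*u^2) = (-2*g + u)/(3*g + u)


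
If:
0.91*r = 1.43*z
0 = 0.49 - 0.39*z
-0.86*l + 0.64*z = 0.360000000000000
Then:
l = 0.52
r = 1.97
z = 1.26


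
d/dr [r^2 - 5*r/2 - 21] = 2*r - 5/2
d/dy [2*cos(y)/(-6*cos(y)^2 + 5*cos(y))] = -12*sin(y)/(6*cos(y) - 5)^2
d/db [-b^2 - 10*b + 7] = -2*b - 10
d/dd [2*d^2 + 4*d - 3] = 4*d + 4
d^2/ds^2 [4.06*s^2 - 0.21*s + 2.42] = 8.12000000000000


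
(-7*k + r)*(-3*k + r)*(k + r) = 21*k^3 + 11*k^2*r - 9*k*r^2 + r^3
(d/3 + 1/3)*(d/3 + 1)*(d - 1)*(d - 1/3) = d^4/9 + 8*d^3/27 - 2*d^2/9 - 8*d/27 + 1/9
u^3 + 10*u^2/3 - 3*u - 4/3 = (u - 1)*(u + 1/3)*(u + 4)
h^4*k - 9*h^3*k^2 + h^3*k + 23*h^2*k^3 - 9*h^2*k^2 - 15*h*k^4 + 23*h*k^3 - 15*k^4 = (h - 5*k)*(h - 3*k)*(h - k)*(h*k + k)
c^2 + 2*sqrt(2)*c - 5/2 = (c - sqrt(2)/2)*(c + 5*sqrt(2)/2)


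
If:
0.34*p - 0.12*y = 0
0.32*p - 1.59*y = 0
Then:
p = 0.00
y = 0.00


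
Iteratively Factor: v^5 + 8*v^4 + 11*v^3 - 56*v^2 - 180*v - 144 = (v + 4)*(v^4 + 4*v^3 - 5*v^2 - 36*v - 36) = (v + 3)*(v + 4)*(v^3 + v^2 - 8*v - 12) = (v - 3)*(v + 3)*(v + 4)*(v^2 + 4*v + 4) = (v - 3)*(v + 2)*(v + 3)*(v + 4)*(v + 2)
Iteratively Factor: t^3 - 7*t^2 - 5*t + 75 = (t - 5)*(t^2 - 2*t - 15) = (t - 5)*(t + 3)*(t - 5)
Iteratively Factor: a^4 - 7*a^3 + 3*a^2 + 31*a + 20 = (a - 4)*(a^3 - 3*a^2 - 9*a - 5) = (a - 4)*(a + 1)*(a^2 - 4*a - 5) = (a - 5)*(a - 4)*(a + 1)*(a + 1)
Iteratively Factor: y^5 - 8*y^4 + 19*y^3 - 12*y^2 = (y)*(y^4 - 8*y^3 + 19*y^2 - 12*y) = y*(y - 3)*(y^3 - 5*y^2 + 4*y) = y*(y - 4)*(y - 3)*(y^2 - y) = y^2*(y - 4)*(y - 3)*(y - 1)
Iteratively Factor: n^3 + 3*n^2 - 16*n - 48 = (n - 4)*(n^2 + 7*n + 12) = (n - 4)*(n + 3)*(n + 4)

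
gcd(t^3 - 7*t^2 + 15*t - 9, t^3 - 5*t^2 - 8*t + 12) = t - 1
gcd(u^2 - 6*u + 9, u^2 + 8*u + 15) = 1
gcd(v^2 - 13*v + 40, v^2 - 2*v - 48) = v - 8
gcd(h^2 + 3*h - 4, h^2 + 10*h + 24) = h + 4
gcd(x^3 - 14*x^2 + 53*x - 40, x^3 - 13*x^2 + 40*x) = x^2 - 13*x + 40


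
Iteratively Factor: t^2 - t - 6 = (t + 2)*(t - 3)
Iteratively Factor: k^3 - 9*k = (k - 3)*(k^2 + 3*k) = (k - 3)*(k + 3)*(k)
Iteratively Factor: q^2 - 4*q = (q)*(q - 4)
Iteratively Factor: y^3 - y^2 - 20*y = (y)*(y^2 - y - 20) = y*(y + 4)*(y - 5)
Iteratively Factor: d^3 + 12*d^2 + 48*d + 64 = (d + 4)*(d^2 + 8*d + 16) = (d + 4)^2*(d + 4)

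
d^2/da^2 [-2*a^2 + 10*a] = -4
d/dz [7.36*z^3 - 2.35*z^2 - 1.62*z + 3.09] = 22.08*z^2 - 4.7*z - 1.62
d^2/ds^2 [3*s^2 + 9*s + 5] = 6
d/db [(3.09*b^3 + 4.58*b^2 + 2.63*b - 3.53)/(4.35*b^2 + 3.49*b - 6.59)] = (13.4415*b^4 + 21.5682*b^3 - 56.5456*b^2 - 29.6534*b - 5.012)/(18.9225*b^4 + 30.363*b^3 - 45.1529*b^2 - 45.9982*b + 43.4281)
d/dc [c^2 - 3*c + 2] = 2*c - 3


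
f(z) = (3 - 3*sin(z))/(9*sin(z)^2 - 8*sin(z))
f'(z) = (3 - 3*sin(z))*(-18*sin(z)*cos(z) + 8*cos(z))/(9*sin(z)^2 - 8*sin(z))^2 - 3*cos(z)/(9*sin(z)^2 - 8*sin(z))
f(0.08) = -4.74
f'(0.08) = 58.47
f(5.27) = 0.42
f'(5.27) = 0.27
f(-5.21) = -4.53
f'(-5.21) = -192.31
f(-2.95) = 1.93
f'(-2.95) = -10.12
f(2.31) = -0.79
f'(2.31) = 0.79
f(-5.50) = -0.76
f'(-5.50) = -0.34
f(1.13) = 2.27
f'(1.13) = -73.58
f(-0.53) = 0.71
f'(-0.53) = 1.25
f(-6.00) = -1.41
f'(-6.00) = 4.50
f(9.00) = -1.00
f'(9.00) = -1.84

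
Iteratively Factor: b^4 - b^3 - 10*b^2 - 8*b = (b - 4)*(b^3 + 3*b^2 + 2*b) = (b - 4)*(b + 1)*(b^2 + 2*b) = (b - 4)*(b + 1)*(b + 2)*(b)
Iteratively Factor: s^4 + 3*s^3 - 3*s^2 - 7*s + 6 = (s - 1)*(s^3 + 4*s^2 + s - 6) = (s - 1)*(s + 3)*(s^2 + s - 2) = (s - 1)^2*(s + 3)*(s + 2)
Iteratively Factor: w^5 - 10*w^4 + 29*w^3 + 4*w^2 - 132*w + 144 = (w + 2)*(w^4 - 12*w^3 + 53*w^2 - 102*w + 72) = (w - 2)*(w + 2)*(w^3 - 10*w^2 + 33*w - 36) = (w - 3)*(w - 2)*(w + 2)*(w^2 - 7*w + 12) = (w - 4)*(w - 3)*(w - 2)*(w + 2)*(w - 3)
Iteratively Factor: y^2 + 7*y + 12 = (y + 4)*(y + 3)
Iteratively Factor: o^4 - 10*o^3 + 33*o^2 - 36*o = (o - 3)*(o^3 - 7*o^2 + 12*o) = (o - 4)*(o - 3)*(o^2 - 3*o) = (o - 4)*(o - 3)^2*(o)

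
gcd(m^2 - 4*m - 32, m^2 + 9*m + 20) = m + 4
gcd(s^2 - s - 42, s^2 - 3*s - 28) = s - 7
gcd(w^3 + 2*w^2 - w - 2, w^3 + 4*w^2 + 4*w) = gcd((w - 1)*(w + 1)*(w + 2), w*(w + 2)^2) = w + 2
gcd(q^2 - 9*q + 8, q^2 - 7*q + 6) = q - 1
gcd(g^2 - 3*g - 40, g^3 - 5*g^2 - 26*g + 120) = g + 5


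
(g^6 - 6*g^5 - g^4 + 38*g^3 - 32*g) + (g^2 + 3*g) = g^6 - 6*g^5 - g^4 + 38*g^3 + g^2 - 29*g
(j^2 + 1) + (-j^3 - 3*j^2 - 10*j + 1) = -j^3 - 2*j^2 - 10*j + 2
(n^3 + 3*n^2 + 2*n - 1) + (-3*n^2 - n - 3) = n^3 + n - 4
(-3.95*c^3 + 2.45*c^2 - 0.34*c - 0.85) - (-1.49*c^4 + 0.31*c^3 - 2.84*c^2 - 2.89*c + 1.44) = 1.49*c^4 - 4.26*c^3 + 5.29*c^2 + 2.55*c - 2.29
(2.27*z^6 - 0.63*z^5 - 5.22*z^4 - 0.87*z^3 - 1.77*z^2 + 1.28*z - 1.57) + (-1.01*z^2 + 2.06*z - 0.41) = 2.27*z^6 - 0.63*z^5 - 5.22*z^4 - 0.87*z^3 - 2.78*z^2 + 3.34*z - 1.98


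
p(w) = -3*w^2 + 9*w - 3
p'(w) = 9 - 6*w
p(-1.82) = -29.32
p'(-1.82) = 19.92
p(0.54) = 0.99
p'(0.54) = 5.76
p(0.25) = -0.94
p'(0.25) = 7.50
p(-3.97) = -86.01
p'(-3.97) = 32.82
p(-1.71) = -27.16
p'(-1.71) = 19.26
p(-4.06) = -88.99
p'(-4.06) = 33.36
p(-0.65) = -10.12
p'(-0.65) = 12.90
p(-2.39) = -41.65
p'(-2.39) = 23.34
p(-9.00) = -327.00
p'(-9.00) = 63.00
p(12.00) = -327.00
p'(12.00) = -63.00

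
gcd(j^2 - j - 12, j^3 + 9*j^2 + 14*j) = 1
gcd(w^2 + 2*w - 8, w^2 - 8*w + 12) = w - 2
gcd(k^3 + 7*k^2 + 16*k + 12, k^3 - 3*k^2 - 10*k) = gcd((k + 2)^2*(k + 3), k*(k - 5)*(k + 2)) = k + 2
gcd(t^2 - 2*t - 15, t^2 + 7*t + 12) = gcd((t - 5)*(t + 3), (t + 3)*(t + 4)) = t + 3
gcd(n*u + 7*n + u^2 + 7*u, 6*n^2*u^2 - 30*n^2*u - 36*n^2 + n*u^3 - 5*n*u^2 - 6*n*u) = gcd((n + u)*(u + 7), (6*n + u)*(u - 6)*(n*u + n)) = 1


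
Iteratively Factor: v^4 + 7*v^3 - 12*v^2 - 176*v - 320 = (v + 4)*(v^3 + 3*v^2 - 24*v - 80) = (v + 4)^2*(v^2 - v - 20) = (v + 4)^3*(v - 5)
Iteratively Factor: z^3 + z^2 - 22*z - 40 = (z + 2)*(z^2 - z - 20) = (z - 5)*(z + 2)*(z + 4)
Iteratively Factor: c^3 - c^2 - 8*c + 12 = (c - 2)*(c^2 + c - 6) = (c - 2)*(c + 3)*(c - 2)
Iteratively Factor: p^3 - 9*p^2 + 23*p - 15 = (p - 3)*(p^2 - 6*p + 5) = (p - 3)*(p - 1)*(p - 5)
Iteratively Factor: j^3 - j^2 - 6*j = (j + 2)*(j^2 - 3*j) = (j - 3)*(j + 2)*(j)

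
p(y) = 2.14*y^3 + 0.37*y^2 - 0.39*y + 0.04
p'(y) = 6.42*y^2 + 0.74*y - 0.39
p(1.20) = 3.80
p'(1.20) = 9.74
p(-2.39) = -26.13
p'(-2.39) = 34.51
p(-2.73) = -39.68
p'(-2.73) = 45.44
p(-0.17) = 0.11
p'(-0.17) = -0.33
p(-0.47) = 0.08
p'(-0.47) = 0.68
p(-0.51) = 0.05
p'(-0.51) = 0.90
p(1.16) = 3.43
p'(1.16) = 9.11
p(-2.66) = -36.58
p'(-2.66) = 43.07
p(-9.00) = -1526.54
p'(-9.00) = 512.97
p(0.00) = 0.04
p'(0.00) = -0.39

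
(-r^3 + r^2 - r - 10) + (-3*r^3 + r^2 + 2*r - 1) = -4*r^3 + 2*r^2 + r - 11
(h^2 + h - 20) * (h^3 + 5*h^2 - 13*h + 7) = h^5 + 6*h^4 - 28*h^3 - 106*h^2 + 267*h - 140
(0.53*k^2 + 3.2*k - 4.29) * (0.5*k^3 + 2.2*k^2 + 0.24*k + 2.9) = 0.265*k^5 + 2.766*k^4 + 5.0222*k^3 - 7.133*k^2 + 8.2504*k - 12.441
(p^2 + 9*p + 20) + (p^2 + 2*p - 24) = 2*p^2 + 11*p - 4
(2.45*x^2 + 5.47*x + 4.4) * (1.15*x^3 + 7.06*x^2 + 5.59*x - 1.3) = 2.8175*x^5 + 23.5875*x^4 + 57.3737*x^3 + 58.4563*x^2 + 17.485*x - 5.72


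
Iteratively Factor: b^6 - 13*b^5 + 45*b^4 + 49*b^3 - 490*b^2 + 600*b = (b + 3)*(b^5 - 16*b^4 + 93*b^3 - 230*b^2 + 200*b) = b*(b + 3)*(b^4 - 16*b^3 + 93*b^2 - 230*b + 200) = b*(b - 2)*(b + 3)*(b^3 - 14*b^2 + 65*b - 100) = b*(b - 5)*(b - 2)*(b + 3)*(b^2 - 9*b + 20) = b*(b - 5)^2*(b - 2)*(b + 3)*(b - 4)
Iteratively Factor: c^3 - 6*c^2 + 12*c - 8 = (c - 2)*(c^2 - 4*c + 4) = (c - 2)^2*(c - 2)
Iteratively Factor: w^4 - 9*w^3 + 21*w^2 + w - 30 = (w + 1)*(w^3 - 10*w^2 + 31*w - 30) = (w - 3)*(w + 1)*(w^2 - 7*w + 10) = (w - 3)*(w - 2)*(w + 1)*(w - 5)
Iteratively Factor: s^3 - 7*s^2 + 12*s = (s)*(s^2 - 7*s + 12) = s*(s - 3)*(s - 4)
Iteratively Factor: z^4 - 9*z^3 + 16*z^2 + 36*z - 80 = (z - 2)*(z^3 - 7*z^2 + 2*z + 40) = (z - 2)*(z + 2)*(z^2 - 9*z + 20) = (z - 4)*(z - 2)*(z + 2)*(z - 5)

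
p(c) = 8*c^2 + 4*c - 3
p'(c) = 16*c + 4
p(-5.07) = 182.36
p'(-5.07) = -77.12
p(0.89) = 6.90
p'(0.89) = 18.24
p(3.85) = 130.98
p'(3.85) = 65.60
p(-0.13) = -3.38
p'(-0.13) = 1.92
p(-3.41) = 76.38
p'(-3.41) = -50.56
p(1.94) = 34.87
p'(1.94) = 35.04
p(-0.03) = -3.11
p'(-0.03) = 3.52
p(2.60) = 61.48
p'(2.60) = 45.60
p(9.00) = 681.00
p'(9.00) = 148.00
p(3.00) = 81.00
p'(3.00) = 52.00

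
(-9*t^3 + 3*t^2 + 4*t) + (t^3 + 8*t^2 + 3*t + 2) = -8*t^3 + 11*t^2 + 7*t + 2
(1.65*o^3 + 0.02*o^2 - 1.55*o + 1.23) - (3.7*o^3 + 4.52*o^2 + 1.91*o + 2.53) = -2.05*o^3 - 4.5*o^2 - 3.46*o - 1.3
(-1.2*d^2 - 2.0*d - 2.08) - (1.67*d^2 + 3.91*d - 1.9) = -2.87*d^2 - 5.91*d - 0.18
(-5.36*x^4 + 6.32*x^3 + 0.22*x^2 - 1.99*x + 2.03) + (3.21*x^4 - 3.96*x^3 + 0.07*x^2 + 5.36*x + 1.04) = -2.15*x^4 + 2.36*x^3 + 0.29*x^2 + 3.37*x + 3.07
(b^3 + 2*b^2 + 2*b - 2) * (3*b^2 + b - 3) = 3*b^5 + 7*b^4 + 5*b^3 - 10*b^2 - 8*b + 6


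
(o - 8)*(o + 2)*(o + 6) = o^3 - 52*o - 96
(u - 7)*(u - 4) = u^2 - 11*u + 28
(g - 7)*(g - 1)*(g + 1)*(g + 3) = g^4 - 4*g^3 - 22*g^2 + 4*g + 21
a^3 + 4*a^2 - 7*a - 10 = (a - 2)*(a + 1)*(a + 5)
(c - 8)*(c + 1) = c^2 - 7*c - 8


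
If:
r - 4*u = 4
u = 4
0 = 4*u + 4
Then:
No Solution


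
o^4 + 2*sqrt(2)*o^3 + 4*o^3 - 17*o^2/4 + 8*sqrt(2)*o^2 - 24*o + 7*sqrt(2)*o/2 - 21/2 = (o + 1/2)*(o + 7/2)*(o - sqrt(2))*(o + 3*sqrt(2))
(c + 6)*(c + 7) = c^2 + 13*c + 42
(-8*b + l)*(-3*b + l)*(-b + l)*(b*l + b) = -24*b^4*l - 24*b^4 + 35*b^3*l^2 + 35*b^3*l - 12*b^2*l^3 - 12*b^2*l^2 + b*l^4 + b*l^3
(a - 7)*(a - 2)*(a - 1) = a^3 - 10*a^2 + 23*a - 14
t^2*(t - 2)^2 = t^4 - 4*t^3 + 4*t^2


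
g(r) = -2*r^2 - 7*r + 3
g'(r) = -4*r - 7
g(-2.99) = 6.05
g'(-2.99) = 4.96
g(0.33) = 0.47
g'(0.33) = -8.32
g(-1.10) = 8.28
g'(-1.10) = -2.60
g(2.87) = -33.56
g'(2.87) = -18.48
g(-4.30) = -3.88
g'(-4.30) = 10.20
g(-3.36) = 3.94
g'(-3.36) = 6.44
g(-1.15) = 8.40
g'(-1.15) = -2.40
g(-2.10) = 8.88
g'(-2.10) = 1.40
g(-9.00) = -96.00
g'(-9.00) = 29.00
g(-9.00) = -96.00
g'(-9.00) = 29.00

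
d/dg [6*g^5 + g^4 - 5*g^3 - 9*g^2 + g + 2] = 30*g^4 + 4*g^3 - 15*g^2 - 18*g + 1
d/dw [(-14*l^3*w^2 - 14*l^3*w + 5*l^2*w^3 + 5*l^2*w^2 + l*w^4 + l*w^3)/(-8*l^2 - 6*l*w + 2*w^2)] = l*(112*l^4*w + 56*l^4 - 18*l^3*w^2 - 40*l^3*w - 46*l^2*w^3 - 13*l^2*w^2 - 4*l*w^4 - 6*l*w^3 + 2*w^5 + w^4)/(2*(16*l^4 + 24*l^3*w + l^2*w^2 - 6*l*w^3 + w^4))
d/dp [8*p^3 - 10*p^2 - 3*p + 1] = 24*p^2 - 20*p - 3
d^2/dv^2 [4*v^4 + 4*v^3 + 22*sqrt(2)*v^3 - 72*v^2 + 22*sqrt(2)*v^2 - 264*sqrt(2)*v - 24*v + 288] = 48*v^2 + 24*v + 132*sqrt(2)*v - 144 + 44*sqrt(2)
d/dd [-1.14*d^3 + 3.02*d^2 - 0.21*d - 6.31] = -3.42*d^2 + 6.04*d - 0.21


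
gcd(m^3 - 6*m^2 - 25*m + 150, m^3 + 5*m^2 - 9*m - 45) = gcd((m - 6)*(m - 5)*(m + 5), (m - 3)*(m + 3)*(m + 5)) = m + 5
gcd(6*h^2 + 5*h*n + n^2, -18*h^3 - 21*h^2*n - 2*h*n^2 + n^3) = 3*h + n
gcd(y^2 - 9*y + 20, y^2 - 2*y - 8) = y - 4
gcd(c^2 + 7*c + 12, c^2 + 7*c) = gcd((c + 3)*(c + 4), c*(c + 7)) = 1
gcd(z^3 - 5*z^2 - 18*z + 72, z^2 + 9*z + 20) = z + 4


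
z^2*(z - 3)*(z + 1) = z^4 - 2*z^3 - 3*z^2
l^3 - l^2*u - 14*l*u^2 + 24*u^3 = (l - 3*u)*(l - 2*u)*(l + 4*u)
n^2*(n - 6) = n^3 - 6*n^2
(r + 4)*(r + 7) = r^2 + 11*r + 28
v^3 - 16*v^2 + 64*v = v*(v - 8)^2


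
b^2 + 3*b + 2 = (b + 1)*(b + 2)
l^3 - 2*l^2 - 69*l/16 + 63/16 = (l - 3)*(l - 3/4)*(l + 7/4)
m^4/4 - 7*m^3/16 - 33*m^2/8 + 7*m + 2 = (m/4 + 1)*(m - 4)*(m - 2)*(m + 1/4)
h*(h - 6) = h^2 - 6*h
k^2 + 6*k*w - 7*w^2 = (k - w)*(k + 7*w)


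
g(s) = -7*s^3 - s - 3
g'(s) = -21*s^2 - 1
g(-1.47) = 20.71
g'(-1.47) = -46.38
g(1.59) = -32.73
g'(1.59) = -54.09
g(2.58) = -125.79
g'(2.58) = -140.78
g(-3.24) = 238.33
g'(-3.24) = -221.45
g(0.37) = -3.72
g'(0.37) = -3.87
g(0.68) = -5.88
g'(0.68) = -10.71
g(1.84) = -48.45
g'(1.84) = -72.10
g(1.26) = -18.26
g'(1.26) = -34.34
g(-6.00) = 1515.00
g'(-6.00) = -757.00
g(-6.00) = 1515.00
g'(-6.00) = -757.00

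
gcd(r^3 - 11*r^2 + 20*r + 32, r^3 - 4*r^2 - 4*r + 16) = r - 4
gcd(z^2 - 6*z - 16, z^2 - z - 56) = z - 8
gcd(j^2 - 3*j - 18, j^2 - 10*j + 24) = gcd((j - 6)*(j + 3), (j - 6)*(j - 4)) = j - 6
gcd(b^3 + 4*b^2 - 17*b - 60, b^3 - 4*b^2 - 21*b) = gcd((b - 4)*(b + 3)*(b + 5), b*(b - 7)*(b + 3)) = b + 3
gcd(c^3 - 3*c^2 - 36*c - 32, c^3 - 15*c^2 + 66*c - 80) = c - 8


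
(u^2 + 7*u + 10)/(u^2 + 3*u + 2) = (u + 5)/(u + 1)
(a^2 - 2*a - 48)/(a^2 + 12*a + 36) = (a - 8)/(a + 6)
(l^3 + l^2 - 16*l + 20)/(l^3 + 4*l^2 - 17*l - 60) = (l^2 - 4*l + 4)/(l^2 - l - 12)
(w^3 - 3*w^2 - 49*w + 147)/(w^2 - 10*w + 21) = w + 7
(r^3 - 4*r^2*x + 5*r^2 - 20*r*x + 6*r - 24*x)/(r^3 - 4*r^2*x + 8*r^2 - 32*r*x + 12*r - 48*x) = (r + 3)/(r + 6)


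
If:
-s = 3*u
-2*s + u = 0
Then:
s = 0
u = 0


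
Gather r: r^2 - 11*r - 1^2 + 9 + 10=r^2 - 11*r + 18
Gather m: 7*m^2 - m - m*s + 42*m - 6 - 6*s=7*m^2 + m*(41 - s) - 6*s - 6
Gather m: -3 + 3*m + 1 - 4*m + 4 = 2 - m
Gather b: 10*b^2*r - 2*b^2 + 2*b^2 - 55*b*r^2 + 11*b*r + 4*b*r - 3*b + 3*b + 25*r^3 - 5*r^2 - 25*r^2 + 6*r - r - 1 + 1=10*b^2*r + b*(-55*r^2 + 15*r) + 25*r^3 - 30*r^2 + 5*r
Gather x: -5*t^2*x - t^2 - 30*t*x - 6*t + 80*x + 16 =-t^2 - 6*t + x*(-5*t^2 - 30*t + 80) + 16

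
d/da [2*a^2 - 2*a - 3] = 4*a - 2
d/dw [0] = 0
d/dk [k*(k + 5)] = 2*k + 5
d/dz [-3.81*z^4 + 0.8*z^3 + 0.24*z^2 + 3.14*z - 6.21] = -15.24*z^3 + 2.4*z^2 + 0.48*z + 3.14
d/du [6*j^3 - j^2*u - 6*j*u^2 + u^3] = -j^2 - 12*j*u + 3*u^2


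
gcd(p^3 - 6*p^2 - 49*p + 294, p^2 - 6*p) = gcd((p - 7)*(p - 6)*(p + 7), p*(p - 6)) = p - 6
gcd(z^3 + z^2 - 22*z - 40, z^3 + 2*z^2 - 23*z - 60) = z^2 - z - 20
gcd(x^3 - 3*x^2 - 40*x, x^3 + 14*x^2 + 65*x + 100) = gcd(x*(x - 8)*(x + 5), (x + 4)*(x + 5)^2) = x + 5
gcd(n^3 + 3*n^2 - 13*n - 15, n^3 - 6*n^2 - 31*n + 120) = n^2 + 2*n - 15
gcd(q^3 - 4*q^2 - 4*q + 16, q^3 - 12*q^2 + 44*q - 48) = q^2 - 6*q + 8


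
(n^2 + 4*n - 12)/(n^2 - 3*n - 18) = (-n^2 - 4*n + 12)/(-n^2 + 3*n + 18)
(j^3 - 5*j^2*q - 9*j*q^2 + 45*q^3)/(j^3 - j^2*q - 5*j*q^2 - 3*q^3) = (j^2 - 2*j*q - 15*q^2)/(j^2 + 2*j*q + q^2)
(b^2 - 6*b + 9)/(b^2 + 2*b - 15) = (b - 3)/(b + 5)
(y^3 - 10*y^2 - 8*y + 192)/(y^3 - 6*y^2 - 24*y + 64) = (y - 6)/(y - 2)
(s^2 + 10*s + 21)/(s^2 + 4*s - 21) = (s + 3)/(s - 3)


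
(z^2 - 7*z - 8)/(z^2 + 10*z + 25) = (z^2 - 7*z - 8)/(z^2 + 10*z + 25)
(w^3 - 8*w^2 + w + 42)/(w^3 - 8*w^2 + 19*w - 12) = (w^2 - 5*w - 14)/(w^2 - 5*w + 4)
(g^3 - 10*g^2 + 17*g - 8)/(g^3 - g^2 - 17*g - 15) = (-g^3 + 10*g^2 - 17*g + 8)/(-g^3 + g^2 + 17*g + 15)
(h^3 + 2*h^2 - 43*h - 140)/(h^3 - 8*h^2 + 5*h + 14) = (h^2 + 9*h + 20)/(h^2 - h - 2)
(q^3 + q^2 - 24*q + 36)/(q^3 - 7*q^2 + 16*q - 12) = (q + 6)/(q - 2)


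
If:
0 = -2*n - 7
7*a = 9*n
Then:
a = -9/2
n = -7/2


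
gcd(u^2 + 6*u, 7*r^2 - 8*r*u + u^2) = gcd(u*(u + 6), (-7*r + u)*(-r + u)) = 1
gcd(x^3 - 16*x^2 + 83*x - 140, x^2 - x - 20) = x - 5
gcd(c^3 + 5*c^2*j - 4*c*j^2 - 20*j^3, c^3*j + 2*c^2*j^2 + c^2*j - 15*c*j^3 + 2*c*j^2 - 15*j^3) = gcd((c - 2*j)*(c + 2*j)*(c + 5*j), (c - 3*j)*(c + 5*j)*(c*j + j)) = c + 5*j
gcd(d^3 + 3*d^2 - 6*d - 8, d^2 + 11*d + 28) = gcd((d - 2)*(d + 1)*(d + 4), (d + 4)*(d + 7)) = d + 4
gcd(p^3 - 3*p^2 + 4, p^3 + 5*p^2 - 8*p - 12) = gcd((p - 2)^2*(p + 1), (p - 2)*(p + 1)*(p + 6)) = p^2 - p - 2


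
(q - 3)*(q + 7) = q^2 + 4*q - 21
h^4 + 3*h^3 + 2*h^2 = h^2*(h + 1)*(h + 2)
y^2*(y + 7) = y^3 + 7*y^2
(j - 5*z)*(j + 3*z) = j^2 - 2*j*z - 15*z^2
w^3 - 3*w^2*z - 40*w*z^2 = w*(w - 8*z)*(w + 5*z)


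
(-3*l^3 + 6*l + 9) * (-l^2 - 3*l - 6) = 3*l^5 + 9*l^4 + 12*l^3 - 27*l^2 - 63*l - 54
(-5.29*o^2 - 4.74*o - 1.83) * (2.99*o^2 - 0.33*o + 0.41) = -15.8171*o^4 - 12.4269*o^3 - 6.0764*o^2 - 1.3395*o - 0.7503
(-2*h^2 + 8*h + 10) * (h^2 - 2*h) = -2*h^4 + 12*h^3 - 6*h^2 - 20*h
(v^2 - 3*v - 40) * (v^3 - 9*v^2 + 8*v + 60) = v^5 - 12*v^4 - 5*v^3 + 396*v^2 - 500*v - 2400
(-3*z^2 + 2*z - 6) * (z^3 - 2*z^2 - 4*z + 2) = -3*z^5 + 8*z^4 + 2*z^3 - 2*z^2 + 28*z - 12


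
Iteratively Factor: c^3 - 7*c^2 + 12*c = (c - 3)*(c^2 - 4*c) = (c - 4)*(c - 3)*(c)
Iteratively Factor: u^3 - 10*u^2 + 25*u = (u)*(u^2 - 10*u + 25) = u*(u - 5)*(u - 5)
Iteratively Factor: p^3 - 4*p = (p)*(p^2 - 4) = p*(p + 2)*(p - 2)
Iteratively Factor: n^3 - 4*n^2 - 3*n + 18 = (n - 3)*(n^2 - n - 6) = (n - 3)*(n + 2)*(n - 3)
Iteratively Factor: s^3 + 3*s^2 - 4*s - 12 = (s + 3)*(s^2 - 4) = (s - 2)*(s + 3)*(s + 2)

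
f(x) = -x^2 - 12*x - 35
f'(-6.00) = 0.00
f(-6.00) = 1.00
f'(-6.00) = 0.00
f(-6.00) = 1.00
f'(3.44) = -18.88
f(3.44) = -88.11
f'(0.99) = -13.98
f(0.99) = -47.86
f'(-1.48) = -9.04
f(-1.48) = -19.43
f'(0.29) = -12.58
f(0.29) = -38.56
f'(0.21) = -12.42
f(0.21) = -37.56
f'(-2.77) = -6.46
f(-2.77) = -9.43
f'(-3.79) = -4.42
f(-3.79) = -3.88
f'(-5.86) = -0.28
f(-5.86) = 0.98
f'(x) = -2*x - 12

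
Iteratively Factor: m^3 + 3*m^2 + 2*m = (m)*(m^2 + 3*m + 2) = m*(m + 2)*(m + 1)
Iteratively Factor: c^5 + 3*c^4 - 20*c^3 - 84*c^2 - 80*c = (c + 2)*(c^4 + c^3 - 22*c^2 - 40*c) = (c - 5)*(c + 2)*(c^3 + 6*c^2 + 8*c) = c*(c - 5)*(c + 2)*(c^2 + 6*c + 8) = c*(c - 5)*(c + 2)*(c + 4)*(c + 2)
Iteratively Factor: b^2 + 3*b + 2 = (b + 1)*(b + 2)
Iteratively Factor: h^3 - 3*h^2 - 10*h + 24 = (h + 3)*(h^2 - 6*h + 8) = (h - 4)*(h + 3)*(h - 2)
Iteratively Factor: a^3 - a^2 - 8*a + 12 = (a + 3)*(a^2 - 4*a + 4) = (a - 2)*(a + 3)*(a - 2)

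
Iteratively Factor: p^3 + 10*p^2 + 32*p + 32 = (p + 4)*(p^2 + 6*p + 8) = (p + 4)^2*(p + 2)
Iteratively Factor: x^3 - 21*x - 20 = (x + 4)*(x^2 - 4*x - 5) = (x - 5)*(x + 4)*(x + 1)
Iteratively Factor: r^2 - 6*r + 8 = (r - 2)*(r - 4)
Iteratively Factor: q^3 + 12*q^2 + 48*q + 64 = (q + 4)*(q^2 + 8*q + 16) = (q + 4)^2*(q + 4)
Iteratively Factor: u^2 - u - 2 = (u - 2)*(u + 1)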